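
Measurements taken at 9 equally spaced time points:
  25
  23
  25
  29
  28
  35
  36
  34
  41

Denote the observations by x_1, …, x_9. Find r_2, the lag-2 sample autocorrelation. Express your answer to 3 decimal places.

0.363

Mean x̄ = (25 + 23 + 25 + 29 + 28 + 35 + 36 + 34 + 41)/9 = 30.6667
Numerator Σ_{t=1}^{7}(x_t−x̄)(x_{t+2}−x̄) = 108.1111
Denominator Σ(x_t−x̄)² = 298.0000
r_2 = 108.1111 / 298.0000 = 0.363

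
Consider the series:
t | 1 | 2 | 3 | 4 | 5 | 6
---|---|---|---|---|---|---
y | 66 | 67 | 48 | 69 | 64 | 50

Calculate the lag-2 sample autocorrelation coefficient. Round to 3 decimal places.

Mean ȳ = (66 + 67 + 48 + 69 + 64 + 50)/6 = 60.6667
Deviations from mean: 5.3333, 6.3333, -12.6667, 8.3333, 3.3333, -10.6667
Numerator Σ_{t=1}^{4}(y_t−ȳ)(y_{t+2}−ȳ) = -145.8889
Denominator Σ(y_t−ȳ)² = 423.3333
r_2 = -145.8889 / 423.3333 = -0.345

-0.345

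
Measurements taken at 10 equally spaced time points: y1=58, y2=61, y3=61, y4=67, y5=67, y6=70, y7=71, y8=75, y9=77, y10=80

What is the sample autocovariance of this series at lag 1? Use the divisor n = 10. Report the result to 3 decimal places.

31.901

Mean ȳ = (58 + 61 + 61 + 67 + 67 + 70 + 71 + 75 + 77 + 80)/10 = 68.7000
Σ_{t=1}^{9}(y_t−ȳ)(y_{t+1}−ȳ) = 319.0100
γ_1 = 319.0100 / 10 = 31.901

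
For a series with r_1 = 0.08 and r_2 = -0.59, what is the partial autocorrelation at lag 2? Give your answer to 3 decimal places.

φ_{22} = (r_2 − r_1²) / (1 − r_1²)
r_1² = (0.08)² = 0.0064
Numerator = -0.59 − 0.0064 = -0.5964; denominator = 1 − 0.0064 = 0.9936
φ_{22} = -0.5964 / 0.9936 = -0.600

-0.600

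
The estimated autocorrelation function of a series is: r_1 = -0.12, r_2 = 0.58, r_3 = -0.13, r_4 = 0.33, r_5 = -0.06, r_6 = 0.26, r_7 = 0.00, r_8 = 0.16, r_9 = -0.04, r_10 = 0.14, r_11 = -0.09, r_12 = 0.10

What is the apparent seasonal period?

2

The largest autocorrelation is r_2 = 0.58, with weaker echoes at lags 4 (0.33), 6 (0.26) and 8 (0.16); the remaining lags stay at or below 0.14.
The dominant spike at lag 2 indicates a seasonal period of 2.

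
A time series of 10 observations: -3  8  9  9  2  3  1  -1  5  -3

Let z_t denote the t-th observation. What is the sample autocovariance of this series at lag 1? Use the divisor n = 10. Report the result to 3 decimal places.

Mean z̄ = (-3 + 8 + 9 + 9 + 2 + 3 + 1 − 1 + 5 − 3)/10 = 3.0000
Σ_{t=1}^{9}(z_t−z̄)(z_{t+1}−z̄) = 18.0000
γ_1 = 18.0000 / 10 = 1.800

1.800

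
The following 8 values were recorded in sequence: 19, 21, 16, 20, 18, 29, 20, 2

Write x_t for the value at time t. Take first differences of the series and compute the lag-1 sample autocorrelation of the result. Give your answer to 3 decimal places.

First differences Δx: 2, -5, 4, -2, 11, -9, -18
Mean of differences = -2.4286
Numerator Σ(Δx_t−Δx̄)(Δx_{t+1}−Δx̄) = -5.3265
Denominator Σ(Δx_t−Δx̄)² = 533.7143
r_1(Δx) = -5.3265 / 533.7143 = -0.010

-0.010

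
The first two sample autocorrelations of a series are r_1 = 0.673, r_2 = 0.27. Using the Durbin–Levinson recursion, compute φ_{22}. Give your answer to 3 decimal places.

φ_{22} = (r_2 − r_1²) / (1 − r_1²)
r_1² = (0.673)² = 0.452929
Numerator = 0.27 − 0.4529 = -0.1829; denominator = 1 − 0.4529 = 0.5471
φ_{22} = -0.1829 / 0.5471 = -0.334

-0.334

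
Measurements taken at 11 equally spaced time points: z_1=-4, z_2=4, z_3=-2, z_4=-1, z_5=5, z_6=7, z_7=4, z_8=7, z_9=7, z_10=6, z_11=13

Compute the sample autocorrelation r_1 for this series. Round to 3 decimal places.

Mean z̄ = (-4 + 4 − 2 − 1 + 5 + 7 + 4 + 7 + 7 + 6 + 13)/11 = 4.1818
Numerator Σ_{t=1}^{10}(z_t−z̄)(z_{t+1}−z̄) = 60.7851
Denominator Σ(z_t−z̄)² = 237.6364
r_1 = 60.7851 / 237.6364 = 0.256

0.256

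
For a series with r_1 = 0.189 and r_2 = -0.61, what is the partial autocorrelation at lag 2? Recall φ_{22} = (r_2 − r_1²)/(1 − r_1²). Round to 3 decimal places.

-0.670

φ_{22} = (r_2 − r_1²) / (1 − r_1²)
r_1² = (0.189)² = 0.035721
Numerator = -0.61 − 0.0357 = -0.6457; denominator = 1 − 0.0357 = 0.9643
φ_{22} = -0.6457 / 0.9643 = -0.670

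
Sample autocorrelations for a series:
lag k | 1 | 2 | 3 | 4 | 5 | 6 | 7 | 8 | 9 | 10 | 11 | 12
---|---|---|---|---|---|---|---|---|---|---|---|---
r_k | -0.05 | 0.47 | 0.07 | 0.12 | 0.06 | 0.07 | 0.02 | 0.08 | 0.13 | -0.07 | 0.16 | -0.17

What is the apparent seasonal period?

The largest autocorrelation is r_2 = 0.47; the remaining lags stay at or below 0.16.
The dominant spike at lag 2 indicates a seasonal period of 2.

2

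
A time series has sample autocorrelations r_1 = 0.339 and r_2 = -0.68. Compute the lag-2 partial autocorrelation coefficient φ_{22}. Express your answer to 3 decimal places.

-0.898

φ_{22} = (r_2 − r_1²) / (1 − r_1²)
r_1² = (0.339)² = 0.114921
Numerator = -0.68 − 0.1149 = -0.7949; denominator = 1 − 0.1149 = 0.8851
φ_{22} = -0.7949 / 0.8851 = -0.898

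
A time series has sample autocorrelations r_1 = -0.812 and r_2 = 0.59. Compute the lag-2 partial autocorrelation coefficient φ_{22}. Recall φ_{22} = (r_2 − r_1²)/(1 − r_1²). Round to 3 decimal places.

φ_{22} = (r_2 − r_1²) / (1 − r_1²)
r_1² = (-0.812)² = 0.659344
Numerator = 0.59 − 0.6593 = -0.0693; denominator = 1 − 0.6593 = 0.3407
φ_{22} = -0.0693 / 0.3407 = -0.204

-0.204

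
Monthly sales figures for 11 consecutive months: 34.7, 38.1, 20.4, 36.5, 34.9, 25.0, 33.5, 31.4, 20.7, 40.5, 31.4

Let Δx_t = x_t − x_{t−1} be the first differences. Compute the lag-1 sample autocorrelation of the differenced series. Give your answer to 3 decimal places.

First differences Δx: 3.4, -17.7, 16.1, -1.6, -9.9, 8.5, -2.1, -10.7, 19.8, -9.1
Mean of differences = -0.3300
Numerator Σ(Δx_t−Δx̄)(Δx_{t+1}−Δx̄) = -825.9569
Denominator Σ(Δx_t−Δx̄)² = 1349.5410
r_1(Δx) = -825.9569 / 1349.5410 = -0.612

-0.612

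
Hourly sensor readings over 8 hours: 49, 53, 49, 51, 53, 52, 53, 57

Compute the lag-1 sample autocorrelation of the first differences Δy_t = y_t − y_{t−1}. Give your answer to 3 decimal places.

First differences Δy: 4, -4, 2, 2, -1, 1, 4
Mean of differences = 1.1429
Numerator Σ(Δy_t−Δȳ)(Δy_{t+1}−Δȳ) = -20.3061
Denominator Σ(Δy_t−Δȳ)² = 48.8571
r_1(Δy) = -20.3061 / 48.8571 = -0.416

-0.416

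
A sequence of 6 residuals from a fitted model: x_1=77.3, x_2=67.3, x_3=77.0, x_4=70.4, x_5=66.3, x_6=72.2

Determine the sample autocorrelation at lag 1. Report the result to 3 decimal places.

Mean x̄ = (77.3 + 67.3 + 77.0 + 70.4 + 66.3 + 72.2)/6 = 71.7500
Deviations from mean: 5.5500, -4.4500, 5.2500, -1.3500, -5.4500, 0.4500
Numerator Σ_{t=1}^{5}(x_t−x̄)(x_{t+1}−x̄) = -50.2425
Denominator Σ(x_t−x̄)² = 109.8950
r_1 = -50.2425 / 109.8950 = -0.457

-0.457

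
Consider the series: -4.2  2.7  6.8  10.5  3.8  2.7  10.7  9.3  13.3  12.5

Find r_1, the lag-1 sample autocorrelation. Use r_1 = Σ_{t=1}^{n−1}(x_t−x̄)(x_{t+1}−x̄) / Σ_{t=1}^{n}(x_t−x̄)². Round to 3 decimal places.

Mean x̄ = (-4.2 + 2.7 + 6.8 + 10.5 + 3.8 + 2.7 + 10.7 + 9.3 + 13.3 + 12.5)/10 = 6.8100
Numerator Σ_{t=1}^{9}(x_t−x̄)(x_{t+1}−x̄) = 93.3059
Denominator Σ(x_t−x̄)² = 273.5090
r_1 = 93.3059 / 273.5090 = 0.341

0.341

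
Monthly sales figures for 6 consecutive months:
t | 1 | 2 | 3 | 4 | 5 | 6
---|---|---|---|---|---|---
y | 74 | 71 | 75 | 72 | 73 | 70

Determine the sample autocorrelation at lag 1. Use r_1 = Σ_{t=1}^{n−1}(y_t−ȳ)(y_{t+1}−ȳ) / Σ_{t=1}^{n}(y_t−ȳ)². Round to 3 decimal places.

-0.500

Mean ȳ = (74 + 71 + 75 + 72 + 73 + 70)/6 = 72.5000
Numerator Σ_{t=1}^{5}(y_t−ȳ)(y_{t+1}−ȳ) = -8.7500
Denominator Σ(y_t−ȳ)² = 17.5000
r_1 = -8.7500 / 17.5000 = -0.500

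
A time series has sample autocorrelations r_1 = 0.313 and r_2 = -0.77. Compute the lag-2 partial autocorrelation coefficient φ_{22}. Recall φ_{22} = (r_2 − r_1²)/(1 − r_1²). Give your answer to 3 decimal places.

φ_{22} = (r_2 − r_1²) / (1 − r_1²)
r_1² = (0.313)² = 0.097969
Numerator = -0.77 − 0.0980 = -0.8680; denominator = 1 − 0.0980 = 0.9020
φ_{22} = -0.8680 / 0.9020 = -0.962

-0.962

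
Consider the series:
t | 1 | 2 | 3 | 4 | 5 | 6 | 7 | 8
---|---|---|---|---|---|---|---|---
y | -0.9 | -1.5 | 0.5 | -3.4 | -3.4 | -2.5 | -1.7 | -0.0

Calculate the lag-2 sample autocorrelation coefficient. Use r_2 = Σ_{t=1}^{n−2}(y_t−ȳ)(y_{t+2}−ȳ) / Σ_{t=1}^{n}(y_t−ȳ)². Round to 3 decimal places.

-0.146

Mean ȳ = (-0.9 − 1.5 + 0.5 − 3.4 − 3.4 − 2.5 − 1.7 − 0.0)/8 = -1.6125
Σ(y_t−ȳ)(y_{t+2}−ȳ) = (1.5052) + (-0.2011) + (-3.7761) + (1.5864) + (0.1564) + (-1.4311) = -2.1603
Denominator Σ(y_t−ȳ)² = 14.7688
r_2 = -2.1603 / 14.7688 = -0.146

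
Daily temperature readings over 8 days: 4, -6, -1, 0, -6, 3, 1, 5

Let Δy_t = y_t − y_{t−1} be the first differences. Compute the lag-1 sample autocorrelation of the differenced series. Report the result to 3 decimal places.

First differences Δy: -10, 5, 1, -6, 9, -2, 4
Mean of differences = 0.1429
Numerator Σ(Δy_t−Δȳ)(Δy_{t+1}−Δȳ) = -132.0204
Denominator Σ(Δy_t−Δȳ)² = 262.8571
r_1(Δy) = -132.0204 / 262.8571 = -0.502

-0.502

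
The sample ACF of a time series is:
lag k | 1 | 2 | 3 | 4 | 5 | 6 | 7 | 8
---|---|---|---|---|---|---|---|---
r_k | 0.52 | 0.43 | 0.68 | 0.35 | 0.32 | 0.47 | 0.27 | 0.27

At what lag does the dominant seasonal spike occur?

The largest autocorrelation is r_3 = 0.68; the remaining lags stay at or below 0.52. The elevated value at lag 1 (0.52), dropping to 0.43 at lag 2, reflects decaying short-term dependence rather than seasonality.
The dominant spike at lag 3 indicates a seasonal period of 3.

3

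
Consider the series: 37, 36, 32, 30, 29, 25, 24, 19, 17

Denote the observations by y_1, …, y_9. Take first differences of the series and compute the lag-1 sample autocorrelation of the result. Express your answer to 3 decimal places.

-0.653

First differences Δy: -1, -4, -2, -1, -4, -1, -5, -2
Mean of differences = -2.5000
Numerator Σ(Δy_t−Δȳ)(Δy_{t+1}−Δȳ) = -11.7500
Denominator Σ(Δy_t−Δȳ)² = 18.0000
r_1(Δy) = -11.7500 / 18.0000 = -0.653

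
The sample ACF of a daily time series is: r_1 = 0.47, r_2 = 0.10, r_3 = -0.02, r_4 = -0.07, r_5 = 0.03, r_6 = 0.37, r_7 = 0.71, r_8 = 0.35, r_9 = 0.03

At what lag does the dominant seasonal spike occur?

7

The largest autocorrelation is r_7 = 0.71; the remaining lags stay at or below 0.47. The elevated value at lag 1 (0.47), dropping to 0.10 at lag 2, reflects decaying short-term dependence rather than seasonality.
The dominant spike at lag 7 indicates a seasonal period of 7.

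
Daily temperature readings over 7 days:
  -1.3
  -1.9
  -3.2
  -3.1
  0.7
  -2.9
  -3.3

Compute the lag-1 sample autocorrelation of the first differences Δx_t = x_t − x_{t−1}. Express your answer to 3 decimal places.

First differences Δx: -0.6, -1.3, 0.1, 3.8, -3.6, -0.4
Mean of differences = -0.3333
Numerator Σ(Δx_t−Δx̄)(Δx_{t+1}−Δx̄) = -11.6544
Denominator Σ(Δx_t−Δx̄)² = 28.9533
r_1(Δx) = -11.6544 / 28.9533 = -0.403

-0.403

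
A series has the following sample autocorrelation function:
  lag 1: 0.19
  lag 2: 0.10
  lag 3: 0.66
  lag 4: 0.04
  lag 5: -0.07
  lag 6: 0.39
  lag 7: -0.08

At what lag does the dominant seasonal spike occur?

3

The largest autocorrelation is r_3 = 0.66, with a weaker echo at lag 6 (0.39); the remaining lags stay at or below 0.19.
The dominant spike at lag 3 indicates a seasonal period of 3.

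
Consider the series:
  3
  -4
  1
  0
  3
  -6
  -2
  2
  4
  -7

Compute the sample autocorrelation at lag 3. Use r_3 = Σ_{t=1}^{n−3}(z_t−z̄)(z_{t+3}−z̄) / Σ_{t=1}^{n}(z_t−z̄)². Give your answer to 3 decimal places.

-0.186

Mean z̄ = (3 − 4 + 1 + 0 + 3 − 6 − 2 + 2 + 4 − 7)/10 = -0.6000
Numerator Σ_{t=1}^{7}(z_t−z̄)(z_{t+3}−z̄) = -26.0800
Denominator Σ(z_t−z̄)² = 140.4000
r_3 = -26.0800 / 140.4000 = -0.186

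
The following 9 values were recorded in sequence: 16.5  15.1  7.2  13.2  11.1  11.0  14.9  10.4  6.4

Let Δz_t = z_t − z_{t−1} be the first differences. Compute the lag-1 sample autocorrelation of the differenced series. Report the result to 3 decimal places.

First differences Δz: -1.4, -7.9, 6.0, -2.1, -0.1, 3.9, -4.5, -4.0
Mean of differences = -1.2625
Numerator Σ(Δz_t−Δz̄)(Δz_{t+1}−Δz̄) = -56.1977
Denominator Σ(Δz_t−Δz̄)² = 143.4988
r_1(Δz) = -56.1977 / 143.4988 = -0.392

-0.392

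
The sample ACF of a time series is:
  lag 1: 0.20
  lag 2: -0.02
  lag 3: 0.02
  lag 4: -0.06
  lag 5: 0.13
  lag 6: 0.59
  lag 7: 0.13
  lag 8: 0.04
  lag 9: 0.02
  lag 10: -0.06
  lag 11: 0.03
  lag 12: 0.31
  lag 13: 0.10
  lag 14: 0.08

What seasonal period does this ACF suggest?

6

The largest autocorrelation is r_6 = 0.59, with a weaker echo at lag 12 (0.31); the remaining lags stay at or below 0.20.
The dominant spike at lag 6 indicates a seasonal period of 6.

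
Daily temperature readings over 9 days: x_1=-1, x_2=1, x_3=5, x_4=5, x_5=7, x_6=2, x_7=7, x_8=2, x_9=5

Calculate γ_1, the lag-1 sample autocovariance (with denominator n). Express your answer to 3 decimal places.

Mean x̄ = (-1 + 1 + 5 + 5 + 7 + 2 + 7 + 2 + 5)/9 = 3.6667
Σ_{t=1}^{8}(x_t−x̄)(x_{t+1}−x̄) = -3.7778
γ_1 = -3.7778 / 9 = -0.420

-0.420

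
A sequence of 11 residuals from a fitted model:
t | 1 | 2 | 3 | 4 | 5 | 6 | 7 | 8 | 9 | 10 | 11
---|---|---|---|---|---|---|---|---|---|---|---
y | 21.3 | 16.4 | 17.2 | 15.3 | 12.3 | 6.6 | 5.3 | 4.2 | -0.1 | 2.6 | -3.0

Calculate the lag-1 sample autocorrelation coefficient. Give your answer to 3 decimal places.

0.665

Mean ȳ = (21.3 + 16.4 + 17.2 + 15.3 + 12.3 + 6.6 + 5.3 + 4.2 − 0.1 + 2.6 − 3.0)/11 = 8.9182
Numerator Σ_{t=1}^{10}(y_t−ȳ)(y_{t+1}−ȳ) = 421.4851
Denominator Σ(y_t−ȳ)² = 634.0564
r_1 = 421.4851 / 634.0564 = 0.665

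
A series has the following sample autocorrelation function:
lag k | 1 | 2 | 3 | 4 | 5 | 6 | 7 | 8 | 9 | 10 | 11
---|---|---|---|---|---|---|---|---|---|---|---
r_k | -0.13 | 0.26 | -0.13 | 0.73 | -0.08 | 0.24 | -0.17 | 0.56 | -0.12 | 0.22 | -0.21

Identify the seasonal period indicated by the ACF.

The largest autocorrelation is r_4 = 0.73, with a weaker echo at lag 8 (0.56); the remaining lags stay at or below 0.26.
The dominant spike at lag 4 indicates a seasonal period of 4.

4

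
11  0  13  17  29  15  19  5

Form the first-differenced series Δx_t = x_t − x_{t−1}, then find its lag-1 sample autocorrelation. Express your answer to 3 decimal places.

First differences Δx: -11, 13, 4, 12, -14, 4, -14
Mean of differences = -0.8571
Numerator Σ(Δx_t−Δx̄)(Δx_{t+1}−Δx̄) = -307.4490
Denominator Σ(Δx_t−Δx̄)² = 852.8571
r_1(Δx) = -307.4490 / 852.8571 = -0.360

-0.360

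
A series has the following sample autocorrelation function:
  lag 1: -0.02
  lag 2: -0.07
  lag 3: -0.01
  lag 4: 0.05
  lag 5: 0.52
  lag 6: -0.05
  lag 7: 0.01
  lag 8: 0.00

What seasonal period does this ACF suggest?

The largest autocorrelation is r_5 = 0.52; the remaining lags stay at or below 0.05.
The dominant spike at lag 5 indicates a seasonal period of 5.

5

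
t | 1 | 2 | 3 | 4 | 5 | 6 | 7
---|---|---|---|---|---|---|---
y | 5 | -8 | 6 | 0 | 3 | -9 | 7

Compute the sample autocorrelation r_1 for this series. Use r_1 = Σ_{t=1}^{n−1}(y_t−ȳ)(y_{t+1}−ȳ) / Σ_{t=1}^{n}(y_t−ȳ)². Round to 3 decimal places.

-0.664

Mean ȳ = (5 − 8 + 6 + 0 + 3 − 9 + 7)/7 = 0.5714
Deviations from mean: 4.4286, -8.5714, 5.4286, -0.5714, 2.4286, -9.5714, 6.4286
Σ(y_t−ȳ)(y_{t+1}−ȳ) = (-37.9592) + (-46.5306) + (-3.1020) + (-1.3878) + (-23.2449) + (-61.5306) = -173.7551
Denominator Σ(y_t−ȳ)² = 261.7143
r_1 = -173.7551 / 261.7143 = -0.664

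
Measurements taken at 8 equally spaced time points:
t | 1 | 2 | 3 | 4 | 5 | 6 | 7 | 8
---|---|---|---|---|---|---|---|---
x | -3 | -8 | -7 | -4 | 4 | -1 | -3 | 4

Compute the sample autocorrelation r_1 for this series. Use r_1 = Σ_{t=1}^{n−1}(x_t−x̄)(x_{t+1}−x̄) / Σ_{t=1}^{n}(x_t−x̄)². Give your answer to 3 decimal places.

Mean x̄ = (-3 − 8 − 7 − 4 + 4 − 1 − 3 + 4)/8 = -2.2500
Deviations from mean: -0.7500, -5.7500, -4.7500, -1.7500, 6.2500, 1.2500, -0.7500, 6.2500
Σ(x_t−x̄)(x_{t+1}−x̄) = (4.3125) + (27.3125) + (8.3125) + (-10.9375) + (7.8125) + (-0.9375) + (-4.6875) = 31.1875
Denominator Σ(x_t−x̄)² = 139.5000
r_1 = 31.1875 / 139.5000 = 0.224

0.224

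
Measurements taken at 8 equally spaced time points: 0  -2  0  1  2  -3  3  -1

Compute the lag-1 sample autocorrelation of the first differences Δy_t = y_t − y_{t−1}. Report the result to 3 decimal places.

-0.683

First differences Δy: -2, 2, 1, 1, -5, 6, -4
Mean of differences = -0.1429
Numerator Σ(Δy_t−Δȳ)(Δy_{t+1}−Δȳ) = -59.3061
Denominator Σ(Δy_t−Δȳ)² = 86.8571
r_1(Δy) = -59.3061 / 86.8571 = -0.683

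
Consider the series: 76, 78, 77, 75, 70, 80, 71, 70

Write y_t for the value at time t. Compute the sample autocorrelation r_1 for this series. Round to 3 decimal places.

-0.152

Mean ȳ = (76 + 78 + 77 + 75 + 70 + 80 + 71 + 70)/8 = 74.6250
Deviations from mean: 1.3750, 3.3750, 2.3750, 0.3750, -4.6250, 5.3750, -3.6250, -4.6250
Σ(y_t−ȳ)(y_{t+1}−ȳ) = (4.6406) + (8.0156) + (0.8906) + (-1.7344) + (-24.8594) + (-19.4844) + (16.7656) = -15.7656
Denominator Σ(y_t−ȳ)² = 103.8750
r_1 = -15.7656 / 103.8750 = -0.152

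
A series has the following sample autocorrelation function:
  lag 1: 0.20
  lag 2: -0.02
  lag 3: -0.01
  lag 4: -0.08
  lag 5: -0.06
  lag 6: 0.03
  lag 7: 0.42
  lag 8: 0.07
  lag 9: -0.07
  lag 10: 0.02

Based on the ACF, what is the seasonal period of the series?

The largest autocorrelation is r_7 = 0.42; the remaining lags stay at or below 0.20.
The dominant spike at lag 7 indicates a seasonal period of 7.

7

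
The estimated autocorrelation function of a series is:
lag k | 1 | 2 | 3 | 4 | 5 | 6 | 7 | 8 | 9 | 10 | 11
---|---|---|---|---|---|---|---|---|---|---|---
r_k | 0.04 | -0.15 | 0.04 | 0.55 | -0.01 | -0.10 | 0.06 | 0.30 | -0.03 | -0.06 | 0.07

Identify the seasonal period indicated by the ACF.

4

The largest autocorrelation is r_4 = 0.55, with a weaker echo at lag 8 (0.30); the remaining lags stay at or below 0.07.
The dominant spike at lag 4 indicates a seasonal period of 4.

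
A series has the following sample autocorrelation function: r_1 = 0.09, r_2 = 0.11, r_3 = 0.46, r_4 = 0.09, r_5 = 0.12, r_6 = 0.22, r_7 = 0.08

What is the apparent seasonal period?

The largest autocorrelation is r_3 = 0.46, with a weaker echo at lag 6 (0.22); the remaining lags stay at or below 0.12.
The dominant spike at lag 3 indicates a seasonal period of 3.

3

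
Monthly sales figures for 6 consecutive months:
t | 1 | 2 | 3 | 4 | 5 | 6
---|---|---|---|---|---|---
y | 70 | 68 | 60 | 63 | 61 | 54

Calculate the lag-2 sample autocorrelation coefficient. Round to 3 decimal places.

-0.097

Mean ȳ = (70 + 68 + 60 + 63 + 61 + 54)/6 = 62.6667
Deviations from mean: 7.3333, 5.3333, -2.6667, 0.3333, -1.6667, -8.6667
Numerator Σ_{t=1}^{4}(y_t−ȳ)(y_{t+2}−ȳ) = -16.2222
Denominator Σ(y_t−ȳ)² = 167.3333
r_2 = -16.2222 / 167.3333 = -0.097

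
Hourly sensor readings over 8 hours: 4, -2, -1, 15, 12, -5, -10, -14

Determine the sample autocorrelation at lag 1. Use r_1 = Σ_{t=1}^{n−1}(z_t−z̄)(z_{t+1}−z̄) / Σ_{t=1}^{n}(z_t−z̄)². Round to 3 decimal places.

0.408

Mean z̄ = (4 − 2 − 1 + 15 + 12 − 5 − 10 − 14)/8 = -0.1250
Deviations from mean: 4.1250, -1.8750, -0.8750, 15.1250, 12.1250, -4.8750, -9.8750, -13.8750
Σ(z_t−z̄)(z_{t+1}−z̄) = (-7.7344) + (1.6406) + (-13.2344) + (183.3906) + (-59.1094) + (48.1406) + (137.0156) = 290.1094
Denominator Σ(z_t−z̄)² = 710.8750
r_1 = 290.1094 / 710.8750 = 0.408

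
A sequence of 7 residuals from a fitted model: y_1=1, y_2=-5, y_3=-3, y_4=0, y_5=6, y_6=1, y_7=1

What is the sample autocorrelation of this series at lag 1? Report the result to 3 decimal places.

Mean ȳ = (1 − 5 − 3 + 0 + 6 + 1 + 1)/7 = 0.1429
Deviations from mean: 0.8571, -5.1429, -3.1429, -0.1429, 5.8571, 0.8571, 0.8571
Σ(y_t−ȳ)(y_{t+1}−ȳ) = (-4.4082) + (16.1633) + (0.4490) + (-0.8367) + (5.0204) + (0.7347) = 17.1224
Denominator Σ(y_t−ȳ)² = 72.8571
r_1 = 17.1224 / 72.8571 = 0.235

0.235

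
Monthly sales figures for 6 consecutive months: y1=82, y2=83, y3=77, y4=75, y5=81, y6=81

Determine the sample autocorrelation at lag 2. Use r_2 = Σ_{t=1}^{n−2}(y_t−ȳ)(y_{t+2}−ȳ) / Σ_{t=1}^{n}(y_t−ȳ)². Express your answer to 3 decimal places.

Mean ȳ = (82 + 83 + 77 + 75 + 81 + 81)/6 = 79.8333
Numerator Σ_{t=1}^{4}(y_t−ȳ)(y_{t+2}−ȳ) = -30.3889
Denominator Σ(y_t−ȳ)² = 48.8333
r_2 = -30.3889 / 48.8333 = -0.622

-0.622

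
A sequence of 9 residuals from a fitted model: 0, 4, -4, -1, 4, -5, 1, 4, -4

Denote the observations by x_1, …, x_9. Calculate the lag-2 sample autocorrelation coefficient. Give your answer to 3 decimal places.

-0.333

Mean x̄ = (0 + 4 − 4 − 1 + 4 − 5 + 1 + 4 − 4)/9 = -0.1111
Numerator Σ_{t=1}^{7}(x_t−x̄)(x_{t+2}−x̄) = -35.5802
Denominator Σ(x_t−x̄)² = 106.8889
r_2 = -35.5802 / 106.8889 = -0.333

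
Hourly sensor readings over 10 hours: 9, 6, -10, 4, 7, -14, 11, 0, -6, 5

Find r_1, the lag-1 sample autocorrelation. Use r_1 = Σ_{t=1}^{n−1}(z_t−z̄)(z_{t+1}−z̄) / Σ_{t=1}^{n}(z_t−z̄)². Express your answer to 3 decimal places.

Mean z̄ = (9 + 6 − 10 + 4 + 7 − 14 + 11 + 0 − 6 + 5)/10 = 1.2000
Numerator Σ_{t=1}^{9}(z_t−z̄)(z_{t+1}−z̄) = -299.0400
Denominator Σ(z_t−z̄)² = 645.6000
r_1 = -299.0400 / 645.6000 = -0.463

-0.463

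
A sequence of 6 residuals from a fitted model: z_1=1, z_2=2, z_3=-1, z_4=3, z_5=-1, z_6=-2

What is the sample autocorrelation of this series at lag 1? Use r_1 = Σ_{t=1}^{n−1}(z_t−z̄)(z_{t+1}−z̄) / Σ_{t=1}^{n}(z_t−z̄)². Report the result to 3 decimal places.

-0.264

Mean z̄ = (1 + 2 − 1 + 3 − 1 − 2)/6 = 0.3333
Deviations from mean: 0.6667, 1.6667, -1.3333, 2.6667, -1.3333, -2.3333
Σ(z_t−z̄)(z_{t+1}−z̄) = (1.1111) + (-2.2222) + (-3.5556) + (-3.5556) + (3.1111) = -5.1111
Denominator Σ(z_t−z̄)² = 19.3333
r_1 = -5.1111 / 19.3333 = -0.264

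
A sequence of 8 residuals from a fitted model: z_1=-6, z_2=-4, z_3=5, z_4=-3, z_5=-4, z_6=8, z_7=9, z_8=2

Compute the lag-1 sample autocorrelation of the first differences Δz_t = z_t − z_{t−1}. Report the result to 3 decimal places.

-0.207

First differences Δz: 2, 9, -8, -1, 12, 1, -7
Mean of differences = 1.1429
Numerator Σ(Δz_t−Δz̄)(Δz_{t+1}−Δz̄) = -69.1633
Denominator Σ(Δz_t−Δz̄)² = 334.8571
r_1(Δz) = -69.1633 / 334.8571 = -0.207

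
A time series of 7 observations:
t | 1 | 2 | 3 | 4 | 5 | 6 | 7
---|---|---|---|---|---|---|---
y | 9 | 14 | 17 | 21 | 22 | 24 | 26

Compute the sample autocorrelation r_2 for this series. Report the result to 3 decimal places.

0.162

Mean ȳ = (9 + 14 + 17 + 21 + 22 + 24 + 26)/7 = 19.0000
Deviations from mean: -10.0000, -5.0000, -2.0000, 2.0000, 3.0000, 5.0000, 7.0000
Σ(y_t−ȳ)(y_{t+2}−ȳ) = (20.0000) + (-10.0000) + (-6.0000) + (10.0000) + (21.0000) = 35.0000
Denominator Σ(y_t−ȳ)² = 216.0000
r_2 = 35.0000 / 216.0000 = 0.162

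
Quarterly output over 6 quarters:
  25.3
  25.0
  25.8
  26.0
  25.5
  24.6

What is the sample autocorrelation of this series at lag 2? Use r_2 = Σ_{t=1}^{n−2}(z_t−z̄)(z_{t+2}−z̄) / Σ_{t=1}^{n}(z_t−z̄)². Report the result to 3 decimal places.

Mean z̄ = (25.3 + 25.0 + 25.8 + 26.0 + 25.5 + 24.6)/6 = 25.3667
Deviations from mean: -0.0667, -0.3667, 0.4333, 0.6333, 0.1333, -0.7667
Σ(z_t−z̄)(z_{t+2}−z̄) = (-0.0289) + (-0.2322) + (0.0578) + (-0.4856) = -0.6889
Denominator Σ(z_t−z̄)² = 1.3333
r_2 = -0.6889 / 1.3333 = -0.517

-0.517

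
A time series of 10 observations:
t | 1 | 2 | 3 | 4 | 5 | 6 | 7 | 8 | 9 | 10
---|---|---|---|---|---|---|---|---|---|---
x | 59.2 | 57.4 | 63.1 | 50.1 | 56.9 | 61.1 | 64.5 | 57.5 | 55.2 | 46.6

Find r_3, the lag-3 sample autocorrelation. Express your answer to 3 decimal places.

-0.467

Mean x̄ = (59.2 + 57.4 + 63.1 + 50.1 + 56.9 + 61.1 + 64.5 + 57.5 + 55.2 + 46.6)/10 = 57.1600
Numerator Σ_{t=1}^{7}(x_t−x̄)(x_{t+3}−x̄) = -128.2028
Denominator Σ(x_t−x̄)² = 274.2840
r_3 = -128.2028 / 274.2840 = -0.467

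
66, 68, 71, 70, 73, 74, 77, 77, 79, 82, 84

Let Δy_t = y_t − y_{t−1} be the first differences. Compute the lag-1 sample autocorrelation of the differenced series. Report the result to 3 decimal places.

-0.593

First differences Δy: 2, 3, -1, 3, 1, 3, 0, 2, 3, 2
Mean of differences = 1.8000
Numerator Σ(Δy_t−Δȳ)(Δy_{t+1}−Δȳ) = -10.4400
Denominator Σ(Δy_t−Δȳ)² = 17.6000
r_1(Δy) = -10.4400 / 17.6000 = -0.593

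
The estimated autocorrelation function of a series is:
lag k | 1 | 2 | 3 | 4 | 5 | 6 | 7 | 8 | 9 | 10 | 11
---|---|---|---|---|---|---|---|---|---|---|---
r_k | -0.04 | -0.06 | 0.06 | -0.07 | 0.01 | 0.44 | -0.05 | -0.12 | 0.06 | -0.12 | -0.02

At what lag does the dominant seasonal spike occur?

The largest autocorrelation is r_6 = 0.44; the remaining lags stay at or below 0.06.
The dominant spike at lag 6 indicates a seasonal period of 6.

6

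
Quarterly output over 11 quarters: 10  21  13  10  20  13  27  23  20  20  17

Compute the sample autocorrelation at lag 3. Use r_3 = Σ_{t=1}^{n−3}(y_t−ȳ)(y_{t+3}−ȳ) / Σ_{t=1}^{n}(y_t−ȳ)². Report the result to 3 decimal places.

0.120

Mean ȳ = (10 + 21 + 13 + 10 + 20 + 13 + 27 + 23 + 20 + 20 + 17)/11 = 17.6364
Numerator Σ_{t=1}^{8}(y_t−ȳ)(y_{t+3}−ȳ) = 36.6942
Denominator Σ(y_t−ȳ)² = 304.5455
r_3 = 36.6942 / 304.5455 = 0.120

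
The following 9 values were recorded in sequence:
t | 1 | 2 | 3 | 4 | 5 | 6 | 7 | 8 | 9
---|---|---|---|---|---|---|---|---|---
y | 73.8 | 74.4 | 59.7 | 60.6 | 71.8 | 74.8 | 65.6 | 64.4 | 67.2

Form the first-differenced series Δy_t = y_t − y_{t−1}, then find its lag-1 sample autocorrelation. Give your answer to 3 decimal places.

First differences Δy: 0.6, -14.7, 0.9, 11.2, 3.0, -9.2, -1.2, 2.8
Mean of differences = -0.8250
Numerator Σ(Δy_t−Δȳ)(Δy_{t+1}−Δȳ) = -7.2206
Denominator Σ(Δy_t−Δȳ)² = 440.1750
r_1(Δy) = -7.2206 / 440.1750 = -0.016

-0.016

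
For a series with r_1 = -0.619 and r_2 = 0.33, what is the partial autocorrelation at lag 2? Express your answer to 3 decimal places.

φ_{22} = (r_2 − r_1²) / (1 − r_1²)
r_1² = (-0.619)² = 0.383161
Numerator = 0.33 − 0.3832 = -0.0532; denominator = 1 − 0.3832 = 0.6168
φ_{22} = -0.0532 / 0.6168 = -0.086

-0.086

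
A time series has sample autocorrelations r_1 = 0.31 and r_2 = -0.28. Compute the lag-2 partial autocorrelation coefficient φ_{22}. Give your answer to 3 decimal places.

φ_{22} = (r_2 − r_1²) / (1 − r_1²)
r_1² = (0.31)² = 0.0961
Numerator = -0.28 − 0.0961 = -0.3761; denominator = 1 − 0.0961 = 0.9039
φ_{22} = -0.3761 / 0.9039 = -0.416

-0.416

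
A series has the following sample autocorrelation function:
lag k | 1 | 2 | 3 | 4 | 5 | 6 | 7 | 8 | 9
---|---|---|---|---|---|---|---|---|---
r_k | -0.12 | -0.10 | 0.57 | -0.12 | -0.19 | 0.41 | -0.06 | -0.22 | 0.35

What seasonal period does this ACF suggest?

3

The largest autocorrelation is r_3 = 0.57, with weaker echoes at lags 6 (0.41) and 9 (0.35); the remaining lags stay at or below -0.06.
The dominant spike at lag 3 indicates a seasonal period of 3.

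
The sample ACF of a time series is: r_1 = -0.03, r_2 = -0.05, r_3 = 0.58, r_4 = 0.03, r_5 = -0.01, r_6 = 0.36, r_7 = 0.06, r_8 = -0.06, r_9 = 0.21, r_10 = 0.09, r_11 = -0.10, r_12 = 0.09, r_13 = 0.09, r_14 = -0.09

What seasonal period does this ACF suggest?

3

The largest autocorrelation is r_3 = 0.58, with weaker echoes at lags 6 (0.36) and 9 (0.21); the remaining lags stay at or below 0.09.
The dominant spike at lag 3 indicates a seasonal period of 3.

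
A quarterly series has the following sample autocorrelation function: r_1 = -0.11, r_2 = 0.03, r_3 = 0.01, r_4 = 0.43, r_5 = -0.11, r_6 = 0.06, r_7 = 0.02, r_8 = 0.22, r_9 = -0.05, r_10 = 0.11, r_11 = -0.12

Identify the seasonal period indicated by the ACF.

The largest autocorrelation is r_4 = 0.43, with a weaker echo at lag 8 (0.22); the remaining lags stay at or below 0.11.
The dominant spike at lag 4 indicates a seasonal period of 4.

4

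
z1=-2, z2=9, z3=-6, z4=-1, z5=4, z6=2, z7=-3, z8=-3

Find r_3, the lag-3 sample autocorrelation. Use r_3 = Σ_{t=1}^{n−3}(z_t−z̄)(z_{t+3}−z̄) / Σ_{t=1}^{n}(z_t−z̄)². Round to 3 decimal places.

Mean z̄ = (-2 + 9 − 6 − 1 + 4 + 2 − 3 − 3)/8 = 0.0000
Deviations from mean: -2.0000, 9.0000, -6.0000, -1.0000, 4.0000, 2.0000, -3.0000, -3.0000
Numerator Σ_{t=1}^{5}(z_t−z̄)(z_{t+3}−z̄) = 17.0000
Denominator Σ(z_t−z̄)² = 160.0000
r_3 = 17.0000 / 160.0000 = 0.106

0.106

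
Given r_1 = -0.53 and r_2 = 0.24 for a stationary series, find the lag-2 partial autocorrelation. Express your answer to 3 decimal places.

-0.057

φ_{22} = (r_2 − r_1²) / (1 − r_1²)
r_1² = (-0.53)² = 0.2809
Numerator = 0.24 − 0.2809 = -0.0409; denominator = 1 − 0.2809 = 0.7191
φ_{22} = -0.0409 / 0.7191 = -0.057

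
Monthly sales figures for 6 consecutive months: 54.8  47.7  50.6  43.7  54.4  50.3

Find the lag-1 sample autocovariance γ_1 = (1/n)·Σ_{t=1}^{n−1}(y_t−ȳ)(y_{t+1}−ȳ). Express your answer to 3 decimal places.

Mean ȳ = (54.8 + 47.7 + 50.6 + 43.7 + 54.4 + 50.3)/6 = 50.2500
Deviations: 4.5500, -2.5500, 0.3500, -6.5500, 4.1500, 0.0500
Σ_{t=1}^{5}(y_t−ȳ)(y_{t+1}−ȳ) = -41.7625
γ_1 = -41.7625 / 6 = -6.960

-6.960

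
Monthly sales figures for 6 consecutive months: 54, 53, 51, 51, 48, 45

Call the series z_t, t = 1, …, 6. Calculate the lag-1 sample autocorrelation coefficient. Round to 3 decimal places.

0.414

Mean z̄ = (54 + 53 + 51 + 51 + 48 + 45)/6 = 50.3333
Σ(z_t−z̄)(z_{t+1}−z̄) = (9.7778) + (1.7778) + (0.4444) + (-1.5556) + (12.4444) = 22.8889
Denominator Σ(z_t−z̄)² = 55.3333
r_1 = 22.8889 / 55.3333 = 0.414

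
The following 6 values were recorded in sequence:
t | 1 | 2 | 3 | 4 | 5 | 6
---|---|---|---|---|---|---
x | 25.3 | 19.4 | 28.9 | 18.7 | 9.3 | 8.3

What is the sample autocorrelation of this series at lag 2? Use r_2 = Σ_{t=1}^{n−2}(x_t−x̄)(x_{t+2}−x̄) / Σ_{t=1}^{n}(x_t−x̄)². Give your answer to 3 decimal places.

Mean x̄ = (25.3 + 19.4 + 28.9 + 18.7 + 9.3 + 8.3)/6 = 18.3167
Deviations from mean: 6.9833, 1.0833, 10.5833, 0.3833, -9.0167, -10.0167
Σ(x_t−x̄)(x_{t+2}−x̄) = (73.9069) + (0.4153) + (-95.4264) + (-3.8397) = -24.9439
Denominator Σ(x_t−x̄)² = 343.7283
r_2 = -24.9439 / 343.7283 = -0.073

-0.073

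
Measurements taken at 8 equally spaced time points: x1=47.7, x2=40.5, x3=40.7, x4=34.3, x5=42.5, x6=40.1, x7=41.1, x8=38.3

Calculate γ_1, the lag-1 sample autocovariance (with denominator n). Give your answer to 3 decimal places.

Mean x̄ = (47.7 + 40.5 + 40.7 + 34.3 + 42.5 + 40.1 + 41.1 + 38.3)/8 = 40.6500
Σ_{t=1}^{7}(x_t−x̄)(x_{t+1}−x̄) = -15.4525
γ_1 = -15.4525 / 8 = -1.932

-1.932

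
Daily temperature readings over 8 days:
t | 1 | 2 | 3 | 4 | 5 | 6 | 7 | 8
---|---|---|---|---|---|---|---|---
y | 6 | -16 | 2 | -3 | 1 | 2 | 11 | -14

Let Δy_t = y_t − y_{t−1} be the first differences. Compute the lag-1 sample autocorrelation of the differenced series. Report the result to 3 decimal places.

-0.433

First differences Δy: -22, 18, -5, 4, 1, 9, -25
Mean of differences = -2.8571
Numerator Σ(Δy_t−Δȳ)(Δy_{t+1}−Δȳ) = -649.0204
Denominator Σ(Δy_t−Δȳ)² = 1498.8571
r_1(Δy) = -649.0204 / 1498.8571 = -0.433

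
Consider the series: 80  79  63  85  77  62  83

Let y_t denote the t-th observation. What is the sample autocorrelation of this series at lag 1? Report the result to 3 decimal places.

-0.487

Mean ȳ = (80 + 79 + 63 + 85 + 77 + 62 + 83)/7 = 75.5714
Deviations from mean: 4.4286, 3.4286, -12.5714, 9.4286, 1.4286, -13.5714, 7.4286
Σ(y_t−ȳ)(y_{t+1}−ȳ) = (15.1837) + (-43.1020) + (-118.5306) + (13.4694) + (-19.3878) + (-100.8163) = -253.1837
Denominator Σ(y_t−ȳ)² = 519.7143
r_1 = -253.1837 / 519.7143 = -0.487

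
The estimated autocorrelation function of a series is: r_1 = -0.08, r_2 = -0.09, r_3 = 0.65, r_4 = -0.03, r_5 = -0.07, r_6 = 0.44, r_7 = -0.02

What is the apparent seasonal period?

3

The largest autocorrelation is r_3 = 0.65, with a weaker echo at lag 6 (0.44); the remaining lags stay at or below -0.02.
The dominant spike at lag 3 indicates a seasonal period of 3.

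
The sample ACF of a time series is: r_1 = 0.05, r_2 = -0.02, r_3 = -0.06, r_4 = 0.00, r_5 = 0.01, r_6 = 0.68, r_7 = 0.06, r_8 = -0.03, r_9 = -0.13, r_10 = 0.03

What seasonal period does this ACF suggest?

The largest autocorrelation is r_6 = 0.68; the remaining lags stay at or below 0.06.
The dominant spike at lag 6 indicates a seasonal period of 6.

6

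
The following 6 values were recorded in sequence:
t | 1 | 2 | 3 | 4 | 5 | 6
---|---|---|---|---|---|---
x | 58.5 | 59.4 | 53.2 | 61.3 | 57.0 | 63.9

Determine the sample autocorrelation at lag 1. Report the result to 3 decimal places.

-0.459

Mean x̄ = (58.5 + 59.4 + 53.2 + 61.3 + 57.0 + 63.9)/6 = 58.8833
Deviations from mean: -0.3833, 0.5167, -5.6833, 2.4167, -1.8833, 5.0167
Numerator Σ_{t=1}^{5}(x_t−x̄)(x_{t+1}−x̄) = -30.8686
Denominator Σ(x_t−x̄)² = 67.2683
r_1 = -30.8686 / 67.2683 = -0.459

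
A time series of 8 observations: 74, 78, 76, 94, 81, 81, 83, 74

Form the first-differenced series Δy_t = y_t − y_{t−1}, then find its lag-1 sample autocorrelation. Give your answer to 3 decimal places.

-0.495

First differences Δy: 4, -2, 18, -13, 0, 2, -9
Mean of differences = 0.0000
Numerator Σ(Δy_t−Δȳ)(Δy_{t+1}−Δȳ) = -296.0000
Denominator Σ(Δy_t−Δȳ)² = 598.0000
r_1(Δy) = -296.0000 / 598.0000 = -0.495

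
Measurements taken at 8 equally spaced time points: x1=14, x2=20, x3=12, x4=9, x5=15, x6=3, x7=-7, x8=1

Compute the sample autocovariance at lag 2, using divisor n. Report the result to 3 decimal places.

-1.738

Mean x̄ = (14 + 20 + 12 + 9 + 15 + 3 − 7 + 1)/8 = 8.3750
Deviations: 5.6250, 11.6250, 3.6250, 0.6250, 6.6250, -5.3750, -15.3750, -7.3750
Σ_{t=1}^{6}(x_t−x̄)(x_{t+2}−x̄) = -13.9063
γ_2 = -13.9063 / 8 = -1.738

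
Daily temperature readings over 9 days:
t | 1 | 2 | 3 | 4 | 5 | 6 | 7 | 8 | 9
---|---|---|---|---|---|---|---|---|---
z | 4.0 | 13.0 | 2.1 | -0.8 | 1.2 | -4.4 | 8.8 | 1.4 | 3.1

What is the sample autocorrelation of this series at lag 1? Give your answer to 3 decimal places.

Mean z̄ = (4.0 + 13.0 + 2.1 − 0.8 + 1.2 − 4.4 + 8.8 + 1.4 + 3.1)/9 = 3.1556
Numerator Σ_{t=1}^{8}(z_t−z̄)(z_{t+1}−z̄) = -27.8509
Denominator Σ(z_t−z̄)² = 210.2422
r_1 = -27.8509 / 210.2422 = -0.132

-0.132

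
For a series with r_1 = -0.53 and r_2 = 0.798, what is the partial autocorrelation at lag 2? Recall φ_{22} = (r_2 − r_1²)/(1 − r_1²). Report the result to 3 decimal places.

0.719

φ_{22} = (r_2 − r_1²) / (1 − r_1²)
r_1² = (-0.53)² = 0.2809
Numerator = 0.798 − 0.2809 = 0.5171; denominator = 1 − 0.2809 = 0.7191
φ_{22} = 0.5171 / 0.7191 = 0.719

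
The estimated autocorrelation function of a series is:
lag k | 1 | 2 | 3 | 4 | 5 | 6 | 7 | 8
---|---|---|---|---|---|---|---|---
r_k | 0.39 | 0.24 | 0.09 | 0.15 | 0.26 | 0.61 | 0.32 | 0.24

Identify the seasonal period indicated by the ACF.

The largest autocorrelation is r_6 = 0.61; the remaining lags stay at or below 0.39. The elevated value at lag 1 (0.39), dropping to 0.24 at lag 2, reflects decaying short-term dependence rather than seasonality.
The dominant spike at lag 6 indicates a seasonal period of 6.

6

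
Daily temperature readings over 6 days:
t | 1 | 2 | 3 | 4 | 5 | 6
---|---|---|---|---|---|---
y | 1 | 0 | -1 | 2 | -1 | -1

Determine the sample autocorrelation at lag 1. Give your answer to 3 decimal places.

-0.375

Mean ȳ = (1 + 0 − 1 + 2 − 1 − 1)/6 = 0.0000
Deviations from mean: 1.0000, 0.0000, -1.0000, 2.0000, -1.0000, -1.0000
Numerator Σ_{t=1}^{5}(y_t−ȳ)(y_{t+1}−ȳ) = -3.0000
Denominator Σ(y_t−ȳ)² = 8.0000
r_1 = -3.0000 / 8.0000 = -0.375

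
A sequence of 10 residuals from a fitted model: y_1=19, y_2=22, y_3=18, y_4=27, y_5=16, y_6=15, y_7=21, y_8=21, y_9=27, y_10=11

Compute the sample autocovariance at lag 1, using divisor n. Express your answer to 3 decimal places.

Mean ȳ = (19 + 22 + 18 + 27 + 16 + 15 + 21 + 21 + 27 + 11)/10 = 19.7000
Σ_{t=1}^{9}(y_t−ȳ)(y_{t+1}−ȳ) = -85.9900
γ_1 = -85.9900 / 10 = -8.599

-8.599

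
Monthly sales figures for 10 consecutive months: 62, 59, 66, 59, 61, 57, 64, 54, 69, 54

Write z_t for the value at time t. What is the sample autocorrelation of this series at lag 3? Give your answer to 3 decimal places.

Mean z̄ = (62 + 59 + 66 + 59 + 61 + 57 + 64 + 54 + 69 + 54)/10 = 60.5000
Σ(z_t−z̄)(z_{t+3}−z̄) = (-2.2500) + (-0.7500) + (-19.2500) + (-5.2500) + (-3.2500) + (-29.7500) + (-22.7500) = -83.2500
Denominator Σ(z_t−z̄)² = 218.5000
r_3 = -83.2500 / 218.5000 = -0.381

-0.381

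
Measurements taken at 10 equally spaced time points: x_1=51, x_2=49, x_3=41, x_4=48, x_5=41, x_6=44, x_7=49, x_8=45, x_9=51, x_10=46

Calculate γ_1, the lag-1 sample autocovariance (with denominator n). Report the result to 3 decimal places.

-2.425

Mean x̄ = (51 + 49 + 41 + 48 + 41 + 44 + 49 + 45 + 51 + 46)/10 = 46.5000
Σ_{t=1}^{9}(x_t−x̄)(x_{t+1}−x̄) = -24.2500
γ_1 = -24.2500 / 10 = -2.425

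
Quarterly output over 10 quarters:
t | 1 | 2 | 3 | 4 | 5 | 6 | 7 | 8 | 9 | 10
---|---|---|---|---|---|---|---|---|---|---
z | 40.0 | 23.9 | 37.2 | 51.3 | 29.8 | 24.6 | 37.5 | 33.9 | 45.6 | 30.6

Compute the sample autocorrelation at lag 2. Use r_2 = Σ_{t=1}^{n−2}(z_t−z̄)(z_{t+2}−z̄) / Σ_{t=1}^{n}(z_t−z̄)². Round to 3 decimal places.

-0.468

Mean z̄ = (40.0 + 23.9 + 37.2 + 51.3 + 29.8 + 24.6 + 37.5 + 33.9 + 45.6 + 30.6)/10 = 35.4400
Numerator Σ_{t=1}^{8}(z_t−z̄)(z_{t+2}−z̄) = -323.3892
Denominator Σ(z_t−z̄)² = 691.1840
r_2 = -323.3892 / 691.1840 = -0.468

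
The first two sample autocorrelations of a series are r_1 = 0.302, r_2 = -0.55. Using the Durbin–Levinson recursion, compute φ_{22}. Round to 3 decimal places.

-0.706

φ_{22} = (r_2 − r_1²) / (1 − r_1²)
r_1² = (0.302)² = 0.091204
Numerator = -0.55 − 0.0912 = -0.6412; denominator = 1 − 0.0912 = 0.9088
φ_{22} = -0.6412 / 0.9088 = -0.706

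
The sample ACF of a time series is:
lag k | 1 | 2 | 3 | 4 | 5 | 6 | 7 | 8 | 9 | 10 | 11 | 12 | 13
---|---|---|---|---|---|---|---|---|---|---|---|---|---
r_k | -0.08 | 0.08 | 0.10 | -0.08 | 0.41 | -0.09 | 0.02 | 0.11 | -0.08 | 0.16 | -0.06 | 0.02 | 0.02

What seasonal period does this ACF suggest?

5

The largest autocorrelation is r_5 = 0.41, with a weaker echo at lag 10 (0.16); the remaining lags stay at or below 0.11.
The dominant spike at lag 5 indicates a seasonal period of 5.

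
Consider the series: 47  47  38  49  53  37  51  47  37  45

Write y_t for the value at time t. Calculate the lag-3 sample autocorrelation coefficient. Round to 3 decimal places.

0.600

Mean ȳ = (47 + 47 + 38 + 49 + 53 + 37 + 51 + 47 + 37 + 45)/10 = 45.1000
Numerator Σ_{t=1}^{7}(y_t−ȳ)(y_{t+3}−ȳ) = 182.9700
Denominator Σ(y_t−ȳ)² = 304.9000
r_3 = 182.9700 / 304.9000 = 0.600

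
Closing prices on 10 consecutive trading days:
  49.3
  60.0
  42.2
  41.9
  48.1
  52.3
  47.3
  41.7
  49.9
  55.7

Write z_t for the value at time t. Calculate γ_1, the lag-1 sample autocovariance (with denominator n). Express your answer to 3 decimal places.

Mean z̄ = (49.3 + 60.0 + 42.2 + 41.9 + 48.1 + 52.3 + 47.3 + 41.7 + 49.9 + 55.7)/10 = 48.8400
Σ_{t=1}^{9}(z_t−z̄)(z_{t+1}−z̄) = -14.9416
γ_1 = -14.9416 / 10 = -1.494

-1.494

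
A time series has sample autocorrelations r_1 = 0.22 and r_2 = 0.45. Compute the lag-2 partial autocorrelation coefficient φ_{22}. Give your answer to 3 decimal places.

φ_{22} = (r_2 − r_1²) / (1 − r_1²)
r_1² = (0.22)² = 0.0484
Numerator = 0.45 − 0.0484 = 0.4016; denominator = 1 − 0.0484 = 0.9516
φ_{22} = 0.4016 / 0.9516 = 0.422

0.422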